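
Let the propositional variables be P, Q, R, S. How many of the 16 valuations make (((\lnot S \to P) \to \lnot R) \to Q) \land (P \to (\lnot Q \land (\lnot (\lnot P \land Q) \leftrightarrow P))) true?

Initial set: {((((\lnot S \to P) \to \lnot R) \to Q) \land (P \to (\lnot Q \land (\lnot (\lnot P \land Q) \leftrightarrow P))))}.
((((\lnot S \to P) \to \lnot R) \to Q) \land (P \to (\lnot Q \land (\lnot (\lnot P \land Q) \leftrightarrow P)))): α-rule — add (((\lnot S \to P) \to \lnot R) \to Q), (P \to (\lnot Q \land (\lnot (\lnot P \land Q) \leftrightarrow P))).
(((\lnot S \to P) \to \lnot R) \to Q): β-rule — branch into \lnot ((\lnot S \to P) \to \lnot R)  //  Q.
  branch 1 (add \lnot ((\lnot S \to P) \to \lnot R)):
    \lnot ((\lnot S \to P) \to \lnot R): α-rule — add (\lnot S \to P), \lnot \lnot R.
    (P \to (\lnot Q \land (\lnot (\lnot P \land Q) \leftrightarrow P))): β-rule — branch into \lnot P  //  (\lnot Q \land (\lnot (\lnot P \land Q) \leftrightarrow P)).
      branch 1.1 (add \lnot P):
        (\lnot S \to P): β-rule — branch into \lnot \lnot S  //  P.
          branch 1.1.1 (add \lnot \lnot S):
            ○ open, literals {P=0, R=1, S=1}.
          branch 1.1.2 (add P):
            × closes — contains both P and \lnot P.
      branch 1.2 (add (\lnot Q \land (\lnot (\lnot P \land Q) \leftrightarrow P))):
        (\lnot Q \land (\lnot (\lnot P \land Q) \leftrightarrow P)): α-rule — add \lnot Q, (\lnot (\lnot P \land Q) \leftrightarrow P).
        (\lnot S \to P): β-rule — branch into \lnot \lnot S  //  P.
          branch 1.2.1 (add \lnot \lnot S):
            (\lnot (\lnot P \land Q) \leftrightarrow P): β-rule — branch into \lnot (\lnot P \land Q), P  //  \lnot \lnot (\lnot P \land Q), \lnot P.
              branch 1.2.1.1 (add \lnot (\lnot P \land Q), P):
                \lnot (\lnot P \land Q): β-rule — branch into \lnot \lnot P  //  \lnot Q.
                  branch 1.2.1.1.1 (add \lnot \lnot P):
                    ○ open, literals {P=1, Q=0, R=1, S=1}.
                  branch 1.2.1.1.2 (add \lnot Q):
                    ○ open, literals {P=1, Q=0, R=1, S=1}.
              branch 1.2.1.2 (add \lnot \lnot (\lnot P \land Q), \lnot P):
                \lnot \lnot (\lnot P \land Q): α-rule — add \lnot P, Q.
                × closes — contains both Q and \lnot Q.
          branch 1.2.2 (add P):
            (\lnot (\lnot P \land Q) \leftrightarrow P): β-rule — branch into \lnot (\lnot P \land Q), P  //  \lnot \lnot (\lnot P \land Q), \lnot P.
              branch 1.2.2.1 (add \lnot (\lnot P \land Q), P):
                \lnot (\lnot P \land Q): β-rule — branch into \lnot \lnot P  //  \lnot Q.
                  branch 1.2.2.1.1 (add \lnot \lnot P):
                    ○ open, literals {P=1, Q=0, R=1}.
                  branch 1.2.2.1.2 (add \lnot Q):
                    ○ open, literals {P=1, Q=0, R=1}.
              branch 1.2.2.2 (add \lnot \lnot (\lnot P \land Q), \lnot P):
                × closes — contains both P and \lnot P.
  branch 2 (add Q):
    (P \to (\lnot Q \land (\lnot (\lnot P \land Q) \leftrightarrow P))): β-rule — branch into \lnot P  //  (\lnot Q \land (\lnot (\lnot P \land Q) \leftrightarrow P)).
      branch 2.1 (add \lnot P):
        ○ open, literals {P=0, Q=1}.
      branch 2.2 (add (\lnot Q \land (\lnot (\lnot P \land Q) \leftrightarrow P))):
        (\lnot Q \land (\lnot (\lnot P \land Q) \leftrightarrow P)): α-rule — add \lnot Q, (\lnot (\lnot P \land Q) \leftrightarrow P).
        × closes — contains both Q and \lnot Q.
4 branches closed, 6 open.
Each open branch fixes some atoms; the unmentioned ones are free. Counting distinct full assignments: branch {P=0, R=1, S=1} (Q) contributes 2 new; branch {P=1, Q=0, R=1, S=1} (none free) contributes 1 new; branch {P=1, Q=0, R=1, S=1} (none free) contributes 0 new; branch {P=1, Q=0, R=1} (S) contributes 1 new; branch {P=1, Q=0, R=1} (S) contributes 0 new; branch {P=0, Q=1} (R, S) contributes 3 new. Total: 7.

7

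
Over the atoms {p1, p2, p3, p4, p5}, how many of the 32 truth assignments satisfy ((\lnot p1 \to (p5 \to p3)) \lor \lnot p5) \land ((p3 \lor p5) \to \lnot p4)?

Initial set: {(((\lnot p1 \to (p5 \to p3)) \lor \lnot p5) \land ((p3 \lor p5) \to \lnot p4))}.
(((\lnot p1 \to (p5 \to p3)) \lor \lnot p5) \land ((p3 \lor p5) \to \lnot p4)): α-rule — add ((\lnot p1 \to (p5 \to p3)) \lor \lnot p5), ((p3 \lor p5) \to \lnot p4).
((\lnot p1 \to (p5 \to p3)) \lor \lnot p5): β-rule — branch into (\lnot p1 \to (p5 \to p3))  //  \lnot p5.
  branch 1 (add (\lnot p1 \to (p5 \to p3))):
    ((p3 \lor p5) \to \lnot p4): β-rule — branch into \lnot (p3 \lor p5)  //  \lnot p4.
      branch 1.1 (add \lnot (p3 \lor p5)):
        \lnot (p3 \lor p5): α-rule — add \lnot p3, \lnot p5.
        (\lnot p1 \to (p5 \to p3)): β-rule — branch into \lnot \lnot p1  //  (p5 \to p3).
          branch 1.1.1 (add \lnot \lnot p1):
            ○ open, literals {p1=T, p3=F, p5=F}.
          branch 1.1.2 (add (p5 \to p3)):
            (p5 \to p3): β-rule — branch into \lnot p5  //  p3.
              branch 1.1.2.1 (add \lnot p5):
                ○ open, literals {p3=F, p5=F}.
              branch 1.1.2.2 (add p3):
                × closes — contains both p3 and \lnot p3.
      branch 1.2 (add \lnot p4):
        (\lnot p1 \to (p5 \to p3)): β-rule — branch into \lnot \lnot p1  //  (p5 \to p3).
          branch 1.2.1 (add \lnot \lnot p1):
            ○ open, literals {p1=T, p4=F}.
          branch 1.2.2 (add (p5 \to p3)):
            (p5 \to p3): β-rule — branch into \lnot p5  //  p3.
              branch 1.2.2.1 (add \lnot p5):
                ○ open, literals {p4=F, p5=F}.
              branch 1.2.2.2 (add p3):
                ○ open, literals {p3=T, p4=F}.
  branch 2 (add \lnot p5):
    ((p3 \lor p5) \to \lnot p4): β-rule — branch into \lnot (p3 \lor p5)  //  \lnot p4.
      branch 2.1 (add \lnot (p3 \lor p5)):
        \lnot (p3 \lor p5): α-rule — add \lnot p3, \lnot p5.
        ○ open, literals {p3=F, p5=F}.
      branch 2.2 (add \lnot p4):
        ○ open, literals {p4=F, p5=F}.
1 branch closed, 7 open.
Each open branch fixes some atoms; the unmentioned ones are free. Counting distinct full assignments: branch {p1=T, p3=F, p5=F} (p2, p4) contributes 4 new; branch {p3=F, p5=F} (p1, p2, p4) contributes 4 new; branch {p1=T, p4=F} (p2, p3, p5) contributes 6 new; branch {p4=F, p5=F} (p1, p2, p3) contributes 2 new; branch {p3=T, p4=F} (p1, p2, p5) contributes 2 new; branch {p3=F, p5=F} (p1, p2, p4) contributes 0 new; branch {p4=F, p5=F} (p1, p2, p3) contributes 0 new. Total: 18.

18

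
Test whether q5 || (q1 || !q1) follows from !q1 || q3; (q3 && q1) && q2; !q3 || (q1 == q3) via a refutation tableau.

Yes

Initial set: {T (!q1 || q3); T ((q3 && q1) && q2); T (!q3 || (q1 == q3)); F (q5 || (q1 || !q1))}.
T ((q3 && q1) && q2): α-rule — add T (q3 && q1), T q2.
F (q5 || (q1 || !q1)): α-rule — add F q5, F (q1 || !q1).
T (q3 && q1): α-rule — add T q3, T q1.
F (q1 || !q1): α-rule — add F q1, F !q1.
× closes — contains both q1 and !q1.
All 1 branch closes.
Every branch closed, so the premises entail the conclusion.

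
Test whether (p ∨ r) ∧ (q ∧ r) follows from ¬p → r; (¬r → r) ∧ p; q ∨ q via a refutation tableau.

Initial set: {T (¬p → r); T ((¬r → r) ∧ p); T (q ∨ q); F ((p ∨ r) ∧ (q ∧ r))}.
T ((¬r → r) ∧ p): α-rule — add T (¬r → r), T p.
T (¬p → r): β-rule — branch into F ¬p  //  T r.
  branch 1 (add F ¬p):
    T (q ∨ q): β-rule — branch into T q  //  T q.
      branch 1.1 (add T q):
        F ((p ∨ r) ∧ (q ∧ r)): β-rule — branch into F (p ∨ r)  //  F (q ∧ r).
          branch 1.1.1 (add F (p ∨ r)):
            F (p ∨ r): α-rule — add F p, F r.
            × closes — contains both p and ¬p.
          branch 1.1.2 (add F (q ∧ r)):
            T (¬r → r): β-rule — branch into F ¬r  //  T r.
              branch 1.1.2.1 (add F ¬r):
                F (q ∧ r): β-rule — branch into F q  //  F r.
                  branch 1.1.2.1.1 (add F q):
                    × closes — contains both q and ¬q.
                  branch 1.1.2.1.2 (add F r):
                    × closes — contains both r and ¬r.
              branch 1.1.2.2 (add T r):
                F (q ∧ r): β-rule — branch into F q  //  F r.
                  branch 1.1.2.2.1 (add F q):
                    × closes — contains both q and ¬q.
                  branch 1.1.2.2.2 (add F r):
                    × closes — contains both r and ¬r.
      branch 1.2 (add T q):
        F ((p ∨ r) ∧ (q ∧ r)): β-rule — branch into F (p ∨ r)  //  F (q ∧ r).
          branch 1.2.1 (add F (p ∨ r)):
            F (p ∨ r): α-rule — add F p, F r.
            × closes — contains both p and ¬p.
          branch 1.2.2 (add F (q ∧ r)):
            T (¬r → r): β-rule — branch into F ¬r  //  T r.
              branch 1.2.2.1 (add F ¬r):
                F (q ∧ r): β-rule — branch into F q  //  F r.
                  branch 1.2.2.1.1 (add F q):
                    × closes — contains both q and ¬q.
                  branch 1.2.2.1.2 (add F r):
                    × closes — contains both r and ¬r.
              branch 1.2.2.2 (add T r):
                F (q ∧ r): β-rule — branch into F q  //  F r.
                  branch 1.2.2.2.1 (add F q):
                    × closes — contains both q and ¬q.
                  branch 1.2.2.2.2 (add F r):
                    × closes — contains both r and ¬r.
  branch 2 (add T r):
    T (q ∨ q): β-rule — branch into T q  //  T q.
      branch 2.1 (add T q):
        F ((p ∨ r) ∧ (q ∧ r)): β-rule — branch into F (p ∨ r)  //  F (q ∧ r).
          branch 2.1.1 (add F (p ∨ r)):
            F (p ∨ r): α-rule — add F p, F r.
            × closes — contains both p and ¬p.
          branch 2.1.2 (add F (q ∧ r)):
            T (¬r → r): β-rule — branch into F ¬r  //  T r.
              branch 2.1.2.1 (add F ¬r):
                F (q ∧ r): β-rule — branch into F q  //  F r.
                  branch 2.1.2.1.1 (add F q):
                    × closes — contains both q and ¬q.
                  branch 2.1.2.1.2 (add F r):
                    × closes — contains both r and ¬r.
              branch 2.1.2.2 (add T r):
                F (q ∧ r): β-rule — branch into F q  //  F r.
                  branch 2.1.2.2.1 (add F q):
                    × closes — contains both q and ¬q.
                  branch 2.1.2.2.2 (add F r):
                    × closes — contains both r and ¬r.
      branch 2.2 (add T q):
        F ((p ∨ r) ∧ (q ∧ r)): β-rule — branch into F (p ∨ r)  //  F (q ∧ r).
          branch 2.2.1 (add F (p ∨ r)):
            F (p ∨ r): α-rule — add F p, F r.
            × closes — contains both p and ¬p.
          branch 2.2.2 (add F (q ∧ r)):
            T (¬r → r): β-rule — branch into F ¬r  //  T r.
              branch 2.2.2.1 (add F ¬r):
                F (q ∧ r): β-rule — branch into F q  //  F r.
                  branch 2.2.2.1.1 (add F q):
                    × closes — contains both q and ¬q.
                  branch 2.2.2.1.2 (add F r):
                    × closes — contains both r and ¬r.
              branch 2.2.2.2 (add T r):
                F (q ∧ r): β-rule — branch into F q  //  F r.
                  branch 2.2.2.2.1 (add F q):
                    × closes — contains both q and ¬q.
                  branch 2.2.2.2.2 (add F r):
                    × closes — contains both r and ¬r.
All 20 branches close.
Every branch closed, so the premises entail the conclusion.

Yes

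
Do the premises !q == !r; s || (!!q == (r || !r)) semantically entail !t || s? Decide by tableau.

No

Initial set: {T (!q == !r); T (s || (!!q == (r || !r))); F (!t || s)}.
F (!t || s): α-rule — add F !t, F s.
T (!q == !r): β-rule — branch into T !q, T !r  //  F !q, F !r.
  branch 1 (add T !q, T !r):
    T (s || (!!q == (r || !r))): β-rule — branch into T s  //  T (!!q == (r || !r)).
      branch 1.1 (add T s):
        × closes — contains both s and !s.
      branch 1.2 (add T (!!q == (r || !r))):
        T (!!q == (r || !r)): β-rule — branch into T !!q, T (r || !r)  //  F !!q, F (r || !r).
          branch 1.2.1 (add T !!q, T (r || !r)):
            T !!q: drop double negation, giving T q.
            × closes — contains both q and !q.
          branch 1.2.2 (add F !!q, F (r || !r)):
            F !!q: drop double negation, giving F q.
            F (r || !r): α-rule — add F r, F !r.
            × closes — contains both r and !r.
  branch 2 (add F !q, F !r):
    T (s || (!!q == (r || !r))): β-rule — branch into T s  //  T (!!q == (r || !r)).
      branch 2.1 (add T s):
        × closes — contains both s and !s.
      branch 2.2 (add T (!!q == (r || !r))):
        T (!!q == (r || !r)): β-rule — branch into T !!q, T (r || !r)  //  F !!q, F (r || !r).
          branch 2.2.1 (add T !!q, T (r || !r)):
            T !!q: drop double negation, giving T q.
            T (r || !r): β-rule — branch into T r  //  T !r.
              branch 2.2.1.1 (add T r):
                ○ open, literals {q=true, r=true, s=false, t=true}.
              branch 2.2.1.2 (add T !r):
                × closes — contains both r and !r.
          branch 2.2.2 (add F !!q, F (r || !r)):
            F !!q: drop double negation, giving F q.
            × closes — contains both q and !q.
6 branches closed, 1 open.
An open branch gives a countermodel: q=true, r=true, s=false, t=true (unmentioned atoms arbitrary); the premises hold there but the conclusion fails.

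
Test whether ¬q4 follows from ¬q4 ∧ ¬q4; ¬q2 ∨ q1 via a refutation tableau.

Yes

Initial set: {(¬q4 ∧ ¬q4); (¬q2 ∨ q1); ¬¬q4}.
(¬q4 ∧ ¬q4): α-rule — add ¬q4, ¬q4.
× closes — contains both q4 and ¬q4.
All 1 branch closes.
Every branch closed, so the premises entail the conclusion.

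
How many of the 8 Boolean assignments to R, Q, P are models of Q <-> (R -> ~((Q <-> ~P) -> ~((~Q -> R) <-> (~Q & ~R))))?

Initial set: {(Q <-> (R -> ~((Q <-> ~P) -> ~((~Q -> R) <-> (~Q & ~R)))))}.
(Q <-> (R -> ~((Q <-> ~P) -> ~((~Q -> R) <-> (~Q & ~R))))): β-rule — branch into Q, (R -> ~((Q <-> ~P) -> ~((~Q -> R) <-> (~Q & ~R))))  //  ~Q, ~(R -> ~((Q <-> ~P) -> ~((~Q -> R) <-> (~Q & ~R)))).
  branch 1 (add Q, (R -> ~((Q <-> ~P) -> ~((~Q -> R) <-> (~Q & ~R))))):
    (R -> ~((Q <-> ~P) -> ~((~Q -> R) <-> (~Q & ~R)))): β-rule — branch into ~R  //  ~((Q <-> ~P) -> ~((~Q -> R) <-> (~Q & ~R))).
      branch 1.1 (add ~R):
        ○ open, literals {Q=true, R=false}.
      branch 1.2 (add ~((Q <-> ~P) -> ~((~Q -> R) <-> (~Q & ~R)))):
        ~((Q <-> ~P) -> ~((~Q -> R) <-> (~Q & ~R))): α-rule — add (Q <-> ~P), ~~((~Q -> R) <-> (~Q & ~R)).
        (Q <-> ~P): β-rule — branch into Q, ~P  //  ~Q, ~~P.
          branch 1.2.1 (add Q, ~P):
            ~~((~Q -> R) <-> (~Q & ~R)): β-rule — branch into (~Q -> R), (~Q & ~R)  //  ~(~Q -> R), ~(~Q & ~R).
              branch 1.2.1.1 (add (~Q -> R), (~Q & ~R)):
                (~Q & ~R): α-rule — add ~Q, ~R.
                × closes — contains both Q and ~Q.
              branch 1.2.1.2 (add ~(~Q -> R), ~(~Q & ~R)):
                ~(~Q -> R): α-rule — add ~Q, ~R.
                × closes — contains both Q and ~Q.
          branch 1.2.2 (add ~Q, ~~P):
            × closes — contains both Q and ~Q.
  branch 2 (add ~Q, ~(R -> ~((Q <-> ~P) -> ~((~Q -> R) <-> (~Q & ~R))))):
    ~(R -> ~((Q <-> ~P) -> ~((~Q -> R) <-> (~Q & ~R)))): α-rule — add R, ~~((Q <-> ~P) -> ~((~Q -> R) <-> (~Q & ~R))).
    ~~((Q <-> ~P) -> ~((~Q -> R) <-> (~Q & ~R))): β-rule — branch into ~(Q <-> ~P)  //  ~((~Q -> R) <-> (~Q & ~R)).
      branch 2.1 (add ~(Q <-> ~P)):
        ~(Q <-> ~P): β-rule — branch into Q, ~~P  //  ~Q, ~P.
          branch 2.1.1 (add Q, ~~P):
            × closes — contains both Q and ~Q.
          branch 2.1.2 (add ~Q, ~P):
            ○ open, literals {P=false, Q=false, R=true}.
      branch 2.2 (add ~((~Q -> R) <-> (~Q & ~R))):
        ~((~Q -> R) <-> (~Q & ~R)): β-rule — branch into (~Q -> R), ~(~Q & ~R)  //  ~(~Q -> R), (~Q & ~R).
          branch 2.2.1 (add (~Q -> R), ~(~Q & ~R)):
            (~Q -> R): β-rule — branch into ~~Q  //  R.
              branch 2.2.1.1 (add ~~Q):
                × closes — contains both Q and ~Q.
              branch 2.2.1.2 (add R):
                ~(~Q & ~R): β-rule — branch into ~~Q  //  ~~R.
                  branch 2.2.1.2.1 (add ~~Q):
                    × closes — contains both Q and ~Q.
                  branch 2.2.1.2.2 (add ~~R):
                    ○ open, literals {Q=false, R=true}.
          branch 2.2.2 (add ~(~Q -> R), (~Q & ~R)):
            ~(~Q -> R): α-rule — add ~Q, ~R.
            × closes — contains both R and ~R.
7 branches closed, 3 open.
Each open branch fixes some atoms; the unmentioned ones are free. Counting distinct full assignments: branch {Q=true, R=false} (P) contributes 2 new; branch {P=false, Q=false, R=true} (none free) contributes 1 new; branch {Q=false, R=true} (P) contributes 1 new. Total: 4.

4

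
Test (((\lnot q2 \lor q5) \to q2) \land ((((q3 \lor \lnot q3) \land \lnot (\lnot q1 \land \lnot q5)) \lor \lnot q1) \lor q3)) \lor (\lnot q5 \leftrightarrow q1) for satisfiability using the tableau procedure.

Initial set: {((((\lnot q2 \lor q5) \to q2) \land ((((q3 \lor \lnot q3) \land \lnot (\lnot q1 \land \lnot q5)) \lor \lnot q1) \lor q3)) \lor (\lnot q5 \leftrightarrow q1))}.
((((\lnot q2 \lor q5) \to q2) \land ((((q3 \lor \lnot q3) \land \lnot (\lnot q1 \land \lnot q5)) \lor \lnot q1) \lor q3)) \lor (\lnot q5 \leftrightarrow q1)): β-rule — branch into (((\lnot q2 \lor q5) \to q2) \land ((((q3 \lor \lnot q3) \land \lnot (\lnot q1 \land \lnot q5)) \lor \lnot q1) \lor q3))  //  (\lnot q5 \leftrightarrow q1).
  branch 1 (add (((\lnot q2 \lor q5) \to q2) \land ((((q3 \lor \lnot q3) \land \lnot (\lnot q1 \land \lnot q5)) \lor \lnot q1) \lor q3))):
    (((\lnot q2 \lor q5) \to q2) \land ((((q3 \lor \lnot q3) \land \lnot (\lnot q1 \land \lnot q5)) \lor \lnot q1) \lor q3)): α-rule — add ((\lnot q2 \lor q5) \to q2), ((((q3 \lor \lnot q3) \land \lnot (\lnot q1 \land \lnot q5)) \lor \lnot q1) \lor q3).
    ((\lnot q2 \lor q5) \to q2): β-rule — branch into \lnot (\lnot q2 \lor q5)  //  q2.
      branch 1.1 (add \lnot (\lnot q2 \lor q5)):
        \lnot (\lnot q2 \lor q5): α-rule — add \lnot \lnot q2, \lnot q5.
        ((((q3 \lor \lnot q3) \land \lnot (\lnot q1 \land \lnot q5)) \lor \lnot q1) \lor q3): β-rule — branch into (((q3 \lor \lnot q3) \land \lnot (\lnot q1 \land \lnot q5)) \lor \lnot q1)  //  q3.
          branch 1.1.1 (add (((q3 \lor \lnot q3) \land \lnot (\lnot q1 \land \lnot q5)) \lor \lnot q1)):
            (((q3 \lor \lnot q3) \land \lnot (\lnot q1 \land \lnot q5)) \lor \lnot q1): β-rule — branch into ((q3 \lor \lnot q3) \land \lnot (\lnot q1 \land \lnot q5))  //  \lnot q1.
              branch 1.1.1.1 (add ((q3 \lor \lnot q3) \land \lnot (\lnot q1 \land \lnot q5))):
                ((q3 \lor \lnot q3) \land \lnot (\lnot q1 \land \lnot q5)): α-rule — add (q3 \lor \lnot q3), \lnot (\lnot q1 \land \lnot q5).
                (q3 \lor \lnot q3): β-rule — branch into q3  //  \lnot q3.
                  branch 1.1.1.1.1 (add q3):
                    \lnot (\lnot q1 \land \lnot q5): β-rule — branch into \lnot \lnot q1  //  \lnot \lnot q5.
                      branch 1.1.1.1.1.1 (add \lnot \lnot q1):
                        ○ open, literals {q1=true, q2=true, q3=true, q5=false}.
                      branch 1.1.1.1.1.2 (add \lnot \lnot q5):
                        × closes — contains both q5 and \lnot q5.
                  branch 1.1.1.1.2 (add \lnot q3):
                    \lnot (\lnot q1 \land \lnot q5): β-rule — branch into \lnot \lnot q1  //  \lnot \lnot q5.
                      branch 1.1.1.1.2.1 (add \lnot \lnot q1):
                        ○ open, literals {q1=true, q2=true, q3=false, q5=false}.
                      branch 1.1.1.1.2.2 (add \lnot \lnot q5):
                        × closes — contains both q5 and \lnot q5.
              branch 1.1.1.2 (add \lnot q1):
                ○ open, literals {q1=false, q2=true, q5=false}.
          branch 1.1.2 (add q3):
            ○ open, literals {q2=true, q3=true, q5=false}.
      branch 1.2 (add q2):
        ((((q3 \lor \lnot q3) \land \lnot (\lnot q1 \land \lnot q5)) \lor \lnot q1) \lor q3): β-rule — branch into (((q3 \lor \lnot q3) \land \lnot (\lnot q1 \land \lnot q5)) \lor \lnot q1)  //  q3.
          branch 1.2.1 (add (((q3 \lor \lnot q3) \land \lnot (\lnot q1 \land \lnot q5)) \lor \lnot q1)):
            (((q3 \lor \lnot q3) \land \lnot (\lnot q1 \land \lnot q5)) \lor \lnot q1): β-rule — branch into ((q3 \lor \lnot q3) \land \lnot (\lnot q1 \land \lnot q5))  //  \lnot q1.
              branch 1.2.1.1 (add ((q3 \lor \lnot q3) \land \lnot (\lnot q1 \land \lnot q5))):
                ((q3 \lor \lnot q3) \land \lnot (\lnot q1 \land \lnot q5)): α-rule — add (q3 \lor \lnot q3), \lnot (\lnot q1 \land \lnot q5).
                (q3 \lor \lnot q3): β-rule — branch into q3  //  \lnot q3.
                  branch 1.2.1.1.1 (add q3):
                    \lnot (\lnot q1 \land \lnot q5): β-rule — branch into \lnot \lnot q1  //  \lnot \lnot q5.
                      branch 1.2.1.1.1.1 (add \lnot \lnot q1):
                        ○ open, literals {q1=true, q2=true, q3=true}.
                      branch 1.2.1.1.1.2 (add \lnot \lnot q5):
                        ○ open, literals {q2=true, q3=true, q5=true}.
                  branch 1.2.1.1.2 (add \lnot q3):
                    \lnot (\lnot q1 \land \lnot q5): β-rule — branch into \lnot \lnot q1  //  \lnot \lnot q5.
                      branch 1.2.1.1.2.1 (add \lnot \lnot q1):
                        ○ open, literals {q1=true, q2=true, q3=false}.
                      branch 1.2.1.1.2.2 (add \lnot \lnot q5):
                        ○ open, literals {q2=true, q3=false, q5=true}.
              branch 1.2.1.2 (add \lnot q1):
                ○ open, literals {q1=false, q2=true}.
          branch 1.2.2 (add q3):
            ○ open, literals {q2=true, q3=true}.
  branch 2 (add (\lnot q5 \leftrightarrow q1)):
    (\lnot q5 \leftrightarrow q1): β-rule — branch into \lnot q5, q1  //  \lnot \lnot q5, \lnot q1.
      branch 2.1 (add \lnot q5, q1):
        ○ open, literals {q1=true, q5=false}.
      branch 2.2 (add \lnot \lnot q5, \lnot q1):
        ○ open, literals {q1=false, q5=true}.
2 branches closed, 12 open.
An open branch gives a satisfying assignment: q1=true, q2=true, q3=true, q5=false.

Satisfiable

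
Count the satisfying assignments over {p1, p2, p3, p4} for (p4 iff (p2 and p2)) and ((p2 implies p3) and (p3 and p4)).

Initial set: {((p4 iff (p2 and p2)) and ((p2 implies p3) and (p3 and p4)))}.
((p4 iff (p2 and p2)) and ((p2 implies p3) and (p3 and p4))): α-rule — add (p4 iff (p2 and p2)), ((p2 implies p3) and (p3 and p4)).
((p2 implies p3) and (p3 and p4)): α-rule — add (p2 implies p3), (p3 and p4).
(p3 and p4): α-rule — add p3, p4.
(p4 iff (p2 and p2)): β-rule — branch into p4, (p2 and p2)  //  not p4, not (p2 and p2).
  branch 1 (add p4, (p2 and p2)):
    (p2 and p2): α-rule — add p2, p2.
    (p2 implies p3): β-rule — branch into not p2  //  p3.
      branch 1.1 (add not p2):
        × closes — contains both p2 and not p2.
      branch 1.2 (add p3):
        ○ open, literals {p2=T, p3=T, p4=T}.
  branch 2 (add not p4, not (p2 and p2)):
    × closes — contains both p4 and not p4.
2 branches closed, 1 open.
Each open branch fixes some atoms; the unmentioned ones are free. Counting distinct full assignments: branch {p2=T, p3=T, p4=T} (p1) contributes 2 new. Total: 2.

2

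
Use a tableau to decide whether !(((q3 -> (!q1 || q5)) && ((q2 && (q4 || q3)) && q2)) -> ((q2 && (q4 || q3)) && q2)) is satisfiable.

Unsatisfiable

Initial set: {!(((q3 -> (!q1 || q5)) && ((q2 && (q4 || q3)) && q2)) -> ((q2 && (q4 || q3)) && q2))}.
!(((q3 -> (!q1 || q5)) && ((q2 && (q4 || q3)) && q2)) -> ((q2 && (q4 || q3)) && q2)): α-rule — add ((q3 -> (!q1 || q5)) && ((q2 && (q4 || q3)) && q2)), !((q2 && (q4 || q3)) && q2).
((q3 -> (!q1 || q5)) && ((q2 && (q4 || q3)) && q2)): α-rule — add (q3 -> (!q1 || q5)), ((q2 && (q4 || q3)) && q2).
((q2 && (q4 || q3)) && q2): α-rule — add (q2 && (q4 || q3)), q2.
(q2 && (q4 || q3)): α-rule — add q2, (q4 || q3).
!((q2 && (q4 || q3)) && q2): β-rule — branch into !(q2 && (q4 || q3))  //  !q2.
  branch 1 (add !(q2 && (q4 || q3))):
    (q3 -> (!q1 || q5)): β-rule — branch into !q3  //  (!q1 || q5).
      branch 1.1 (add !q3):
        (q4 || q3): β-rule — branch into q4  //  q3.
          branch 1.1.1 (add q4):
            !(q2 && (q4 || q3)): β-rule — branch into !q2  //  !(q4 || q3).
              branch 1.1.1.1 (add !q2):
                × closes — contains both q2 and !q2.
              branch 1.1.1.2 (add !(q4 || q3)):
                !(q4 || q3): α-rule — add !q4, !q3.
                × closes — contains both q4 and !q4.
          branch 1.1.2 (add q3):
            × closes — contains both q3 and !q3.
      branch 1.2 (add (!q1 || q5)):
        (q4 || q3): β-rule — branch into q4  //  q3.
          branch 1.2.1 (add q4):
            !(q2 && (q4 || q3)): β-rule — branch into !q2  //  !(q4 || q3).
              branch 1.2.1.1 (add !q2):
                × closes — contains both q2 and !q2.
              branch 1.2.1.2 (add !(q4 || q3)):
                !(q4 || q3): α-rule — add !q4, !q3.
                × closes — contains both q4 and !q4.
          branch 1.2.2 (add q3):
            !(q2 && (q4 || q3)): β-rule — branch into !q2  //  !(q4 || q3).
              branch 1.2.2.1 (add !q2):
                × closes — contains both q2 and !q2.
              branch 1.2.2.2 (add !(q4 || q3)):
                !(q4 || q3): α-rule — add !q4, !q3.
                × closes — contains both q3 and !q3.
  branch 2 (add !q2):
    × closes — contains both q2 and !q2.
All 8 branches close.
Every branch closed; the formula is unsatisfiable.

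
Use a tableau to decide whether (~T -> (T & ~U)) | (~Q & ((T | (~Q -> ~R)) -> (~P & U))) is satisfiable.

Satisfiable

Initial set: {((~T -> (T & ~U)) | (~Q & ((T | (~Q -> ~R)) -> (~P & U))))}.
((~T -> (T & ~U)) | (~Q & ((T | (~Q -> ~R)) -> (~P & U)))): β-rule — branch into (~T -> (T & ~U))  //  (~Q & ((T | (~Q -> ~R)) -> (~P & U))).
  branch 1 (add (~T -> (T & ~U))):
    (~T -> (T & ~U)): β-rule — branch into ~~T  //  (T & ~U).
      branch 1.1 (add ~~T):
        ○ open, literals {T=T}.
      branch 1.2 (add (T & ~U)):
        (T & ~U): α-rule — add T, ~U.
        ○ open, literals {T=T, U=F}.
  branch 2 (add (~Q & ((T | (~Q -> ~R)) -> (~P & U)))):
    (~Q & ((T | (~Q -> ~R)) -> (~P & U))): α-rule — add ~Q, ((T | (~Q -> ~R)) -> (~P & U)).
    ((T | (~Q -> ~R)) -> (~P & U)): β-rule — branch into ~(T | (~Q -> ~R))  //  (~P & U).
      branch 2.1 (add ~(T | (~Q -> ~R))):
        ~(T | (~Q -> ~R)): α-rule — add ~T, ~(~Q -> ~R).
        ~(~Q -> ~R): α-rule — add ~Q, ~~R.
        ○ open, literals {Q=F, R=T, T=F}.
      branch 2.2 (add (~P & U)):
        (~P & U): α-rule — add ~P, U.
        ○ open, literals {P=F, Q=F, U=T}.
0 branches closed, 4 open.
An open branch gives a satisfying assignment: T=T.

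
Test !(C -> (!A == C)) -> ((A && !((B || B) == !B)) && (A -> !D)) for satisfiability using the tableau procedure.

Initial set: {(!(C -> (!A == C)) -> ((A && !((B || B) == !B)) && (A -> !D)))}.
(!(C -> (!A == C)) -> ((A && !((B || B) == !B)) && (A -> !D))): β-rule — branch into !!(C -> (!A == C))  //  ((A && !((B || B) == !B)) && (A -> !D)).
  branch 1 (add !!(C -> (!A == C))):
    !!(C -> (!A == C)): β-rule — branch into !C  //  (!A == C).
      branch 1.1 (add !C):
        ○ open, literals {C=0}.
      branch 1.2 (add (!A == C)):
        (!A == C): β-rule — branch into !A, C  //  !!A, !C.
          branch 1.2.1 (add !A, C):
            ○ open, literals {A=0, C=1}.
          branch 1.2.2 (add !!A, !C):
            ○ open, literals {A=1, C=0}.
  branch 2 (add ((A && !((B || B) == !B)) && (A -> !D))):
    ((A && !((B || B) == !B)) && (A -> !D)): α-rule — add (A && !((B || B) == !B)), (A -> !D).
    (A && !((B || B) == !B)): α-rule — add A, !((B || B) == !B).
    (A -> !D): β-rule — branch into !A  //  !D.
      branch 2.1 (add !A):
        × closes — contains both A and !A.
      branch 2.2 (add !D):
        !((B || B) == !B): β-rule — branch into (B || B), !!B  //  !(B || B), !B.
          branch 2.2.1 (add (B || B), !!B):
            (B || B): β-rule — branch into B  //  B.
              branch 2.2.1.1 (add B):
                ○ open, literals {A=1, B=1, D=0}.
              branch 2.2.1.2 (add B):
                ○ open, literals {A=1, B=1, D=0}.
          branch 2.2.2 (add !(B || B), !B):
            !(B || B): α-rule — add !B, !B.
            ○ open, literals {A=1, B=0, D=0}.
1 branch closed, 6 open.
An open branch gives a satisfying assignment: C=0.

Satisfiable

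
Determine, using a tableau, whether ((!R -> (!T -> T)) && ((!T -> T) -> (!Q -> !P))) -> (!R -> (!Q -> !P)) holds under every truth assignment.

Assume the negation and expand:
Initial set: {!(((!R -> (!T -> T)) && ((!T -> T) -> (!Q -> !P))) -> (!R -> (!Q -> !P)))}.
!(((!R -> (!T -> T)) && ((!T -> T) -> (!Q -> !P))) -> (!R -> (!Q -> !P))): α-rule — add ((!R -> (!T -> T)) && ((!T -> T) -> (!Q -> !P))), !(!R -> (!Q -> !P)).
((!R -> (!T -> T)) && ((!T -> T) -> (!Q -> !P))): α-rule — add (!R -> (!T -> T)), ((!T -> T) -> (!Q -> !P)).
!(!R -> (!Q -> !P)): α-rule — add !R, !(!Q -> !P).
!(!Q -> !P): α-rule — add !Q, !!P.
(!R -> (!T -> T)): β-rule — branch into !!R  //  (!T -> T).
  branch 1 (add !!R):
    × closes — contains both R and !R.
  branch 2 (add (!T -> T)):
    ((!T -> T) -> (!Q -> !P)): β-rule — branch into !(!T -> T)  //  (!Q -> !P).
      branch 2.1 (add !(!T -> T)):
        !(!T -> T): α-rule — add !T, !T.
        (!T -> T): β-rule — branch into !!T  //  T.
          branch 2.1.1 (add !!T):
            × closes — contains both T and !T.
          branch 2.1.2 (add T):
            × closes — contains both T and !T.
      branch 2.2 (add (!Q -> !P)):
        (!T -> T): β-rule — branch into !!T  //  T.
          branch 2.2.1 (add !!T):
            (!Q -> !P): β-rule — branch into !!Q  //  !P.
              branch 2.2.1.1 (add !!Q):
                × closes — contains both Q and !Q.
              branch 2.2.1.2 (add !P):
                × closes — contains both P and !P.
          branch 2.2.2 (add T):
            (!Q -> !P): β-rule — branch into !!Q  //  !P.
              branch 2.2.2.1 (add !!Q):
                × closes — contains both Q and !Q.
              branch 2.2.2.2 (add !P):
                × closes — contains both P and !P.
All 7 branches close.
Every branch closed, so the negation is unsatisfiable and the formula is valid.

Valid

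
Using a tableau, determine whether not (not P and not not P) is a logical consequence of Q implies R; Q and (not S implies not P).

Yes

Initial set: {(Q implies R); (Q and (not S implies not P)); not not (not P and not not P)}.
(Q and (not S implies not P)): α-rule — add Q, (not S implies not P).
not not (not P and not not P): α-rule — add not P, not not P.
not not P: drop double negation, giving P.
× closes — contains both P and not P.
All 1 branch closes.
Every branch closed, so the premises entail the conclusion.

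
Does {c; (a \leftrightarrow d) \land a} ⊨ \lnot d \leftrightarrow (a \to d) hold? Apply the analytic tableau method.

Initial set: {c; ((a \leftrightarrow d) \land a); \lnot (\lnot d \leftrightarrow (a \to d))}.
((a \leftrightarrow d) \land a): α-rule — add (a \leftrightarrow d), a.
\lnot (\lnot d \leftrightarrow (a \to d)): β-rule — branch into \lnot d, \lnot (a \to d)  //  \lnot \lnot d, (a \to d).
  branch 1 (add \lnot d, \lnot (a \to d)):
    \lnot (a \to d): α-rule — add a, \lnot d.
    (a \leftrightarrow d): β-rule — branch into a, d  //  \lnot a, \lnot d.
      branch 1.1 (add a, d):
        × closes — contains both d and \lnot d.
      branch 1.2 (add \lnot a, \lnot d):
        × closes — contains both a and \lnot a.
  branch 2 (add \lnot \lnot d, (a \to d)):
    (a \leftrightarrow d): β-rule — branch into a, d  //  \lnot a, \lnot d.
      branch 2.1 (add a, d):
        (a \to d): β-rule — branch into \lnot a  //  d.
          branch 2.1.1 (add \lnot a):
            × closes — contains both a and \lnot a.
          branch 2.1.2 (add d):
            ○ open, literals {a=T, c=T, d=T}.
      branch 2.2 (add \lnot a, \lnot d):
        × closes — contains both a and \lnot a.
4 branches closed, 1 open.
An open branch gives a countermodel: a=T, c=T, d=T (unmentioned atoms arbitrary); the premises hold there but the conclusion fails.

No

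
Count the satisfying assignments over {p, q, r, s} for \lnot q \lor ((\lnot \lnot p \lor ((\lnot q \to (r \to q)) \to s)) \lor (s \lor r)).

Initial set: {(\lnot q \lor ((\lnot \lnot p \lor ((\lnot q \to (r \to q)) \to s)) \lor (s \lor r)))}.
(\lnot q \lor ((\lnot \lnot p \lor ((\lnot q \to (r \to q)) \to s)) \lor (s \lor r))): β-rule — branch into \lnot q  //  ((\lnot \lnot p \lor ((\lnot q \to (r \to q)) \to s)) \lor (s \lor r)).
  branch 1 (add \lnot q):
    ○ open, literals {q=F}.
  branch 2 (add ((\lnot \lnot p \lor ((\lnot q \to (r \to q)) \to s)) \lor (s \lor r))):
    ((\lnot \lnot p \lor ((\lnot q \to (r \to q)) \to s)) \lor (s \lor r)): β-rule — branch into (\lnot \lnot p \lor ((\lnot q \to (r \to q)) \to s))  //  (s \lor r).
      branch 2.1 (add (\lnot \lnot p \lor ((\lnot q \to (r \to q)) \to s))):
        (\lnot \lnot p \lor ((\lnot q \to (r \to q)) \to s)): β-rule — branch into \lnot \lnot p  //  ((\lnot q \to (r \to q)) \to s).
          branch 2.1.1 (add \lnot \lnot p):
            \lnot \lnot p: drop double negation, giving p.
            ○ open, literals {p=T}.
          branch 2.1.2 (add ((\lnot q \to (r \to q)) \to s)):
            ((\lnot q \to (r \to q)) \to s): β-rule — branch into \lnot (\lnot q \to (r \to q))  //  s.
              branch 2.1.2.1 (add \lnot (\lnot q \to (r \to q))):
                \lnot (\lnot q \to (r \to q)): α-rule — add \lnot q, \lnot (r \to q).
                \lnot (r \to q): α-rule — add r, \lnot q.
                ○ open, literals {q=F, r=T}.
              branch 2.1.2.2 (add s):
                ○ open, literals {s=T}.
      branch 2.2 (add (s \lor r)):
        (s \lor r): β-rule — branch into s  //  r.
          branch 2.2.1 (add s):
            ○ open, literals {s=T}.
          branch 2.2.2 (add r):
            ○ open, literals {r=T}.
0 branches closed, 6 open.
Each open branch fixes some atoms; the unmentioned ones are free. Counting distinct full assignments: branch {q=F} (p, r, s) contributes 8 new; branch {p=T} (q, r, s) contributes 4 new; branch {q=F, r=T} (p, s) contributes 0 new; branch {s=T} (p, q, r) contributes 2 new; branch {s=T} (p, q, r) contributes 0 new; branch {r=T} (p, q, s) contributes 1 new. Total: 15.

15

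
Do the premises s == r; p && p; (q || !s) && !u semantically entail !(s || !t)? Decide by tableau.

Initial set: {T (s == r); T (p && p); T ((q || !s) && !u); F !(s || !t)}.
T (p && p): α-rule — add T p, T p.
T ((q || !s) && !u): α-rule — add T (q || !s), T !u.
T (s == r): β-rule — branch into T s, T r  //  F s, F r.
  branch 1 (add T s, T r):
    F !(s || !t): β-rule — branch into T s  //  T !t.
      branch 1.1 (add T s):
        T (q || !s): β-rule — branch into T q  //  T !s.
          branch 1.1.1 (add T q):
            ○ open, literals {p=1, q=1, r=1, s=1, u=0}.
          branch 1.1.2 (add T !s):
            × closes — contains both s and !s.
      branch 1.2 (add T !t):
        T (q || !s): β-rule — branch into T q  //  T !s.
          branch 1.2.1 (add T q):
            ○ open, literals {p=1, q=1, r=1, s=1, t=0, u=0}.
          branch 1.2.2 (add T !s):
            × closes — contains both s and !s.
  branch 2 (add F s, F r):
    F !(s || !t): β-rule — branch into T s  //  T !t.
      branch 2.1 (add T s):
        × closes — contains both s and !s.
      branch 2.2 (add T !t):
        T (q || !s): β-rule — branch into T q  //  T !s.
          branch 2.2.1 (add T q):
            ○ open, literals {p=1, q=1, r=0, s=0, t=0, u=0}.
          branch 2.2.2 (add T !s):
            ○ open, literals {p=1, r=0, s=0, t=0, u=0}.
3 branches closed, 4 open.
An open branch gives a countermodel: p=1, q=1, r=1, s=1, u=0 (unmentioned atoms arbitrary); the premises hold there but the conclusion fails.

No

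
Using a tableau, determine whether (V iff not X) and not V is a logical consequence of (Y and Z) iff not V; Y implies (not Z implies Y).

Initial set: {((Y and Z) iff not V); (Y implies (not Z implies Y)); not ((V iff not X) and not V)}.
((Y and Z) iff not V): β-rule — branch into (Y and Z), not V  //  not (Y and Z), not not V.
  branch 1 (add (Y and Z), not V):
    (Y and Z): α-rule — add Y, Z.
    (Y implies (not Z implies Y)): β-rule — branch into not Y  //  (not Z implies Y).
      branch 1.1 (add not Y):
        × closes — contains both Y and not Y.
      branch 1.2 (add (not Z implies Y)):
        not ((V iff not X) and not V): β-rule — branch into not (V iff not X)  //  not not V.
          branch 1.2.1 (add not (V iff not X)):
            (not Z implies Y): β-rule — branch into not not Z  //  Y.
              branch 1.2.1.1 (add not not Z):
                not (V iff not X): β-rule — branch into V, not not X  //  not V, not X.
                  branch 1.2.1.1.1 (add V, not not X):
                    × closes — contains both V and not V.
                  branch 1.2.1.1.2 (add not V, not X):
                    ○ open, literals {V=F, X=F, Y=T, Z=T}.
              branch 1.2.1.2 (add Y):
                not (V iff not X): β-rule — branch into V, not not X  //  not V, not X.
                  branch 1.2.1.2.1 (add V, not not X):
                    × closes — contains both V and not V.
                  branch 1.2.1.2.2 (add not V, not X):
                    ○ open, literals {V=F, X=F, Y=T, Z=T}.
          branch 1.2.2 (add not not V):
            × closes — contains both V and not V.
  branch 2 (add not (Y and Z), not not V):
    (Y implies (not Z implies Y)): β-rule — branch into not Y  //  (not Z implies Y).
      branch 2.1 (add not Y):
        not ((V iff not X) and not V): β-rule — branch into not (V iff not X)  //  not not V.
          branch 2.1.1 (add not (V iff not X)):
            not (Y and Z): β-rule — branch into not Y  //  not Z.
              branch 2.1.1.1 (add not Y):
                not (V iff not X): β-rule — branch into V, not not X  //  not V, not X.
                  branch 2.1.1.1.1 (add V, not not X):
                    ○ open, literals {V=T, X=T, Y=F}.
                  branch 2.1.1.1.2 (add not V, not X):
                    × closes — contains both V and not V.
              branch 2.1.1.2 (add not Z):
                not (V iff not X): β-rule — branch into V, not not X  //  not V, not X.
                  branch 2.1.1.2.1 (add V, not not X):
                    ○ open, literals {V=T, X=T, Y=F, Z=F}.
                  branch 2.1.1.2.2 (add not V, not X):
                    × closes — contains both V and not V.
          branch 2.1.2 (add not not V):
            not (Y and Z): β-rule — branch into not Y  //  not Z.
              branch 2.1.2.1 (add not Y):
                ○ open, literals {V=T, Y=F}.
              branch 2.1.2.2 (add not Z):
                ○ open, literals {V=T, Y=F, Z=F}.
      branch 2.2 (add (not Z implies Y)):
        not ((V iff not X) and not V): β-rule — branch into not (V iff not X)  //  not not V.
          branch 2.2.1 (add not (V iff not X)):
            not (Y and Z): β-rule — branch into not Y  //  not Z.
              branch 2.2.1.1 (add not Y):
                (not Z implies Y): β-rule — branch into not not Z  //  Y.
                  branch 2.2.1.1.1 (add not not Z):
                    not (V iff not X): β-rule — branch into V, not not X  //  not V, not X.
                      branch 2.2.1.1.1.1 (add V, not not X):
                        ○ open, literals {V=T, X=T, Y=F, Z=T}.
                      branch 2.2.1.1.1.2 (add not V, not X):
                        × closes — contains both V and not V.
                  branch 2.2.1.1.2 (add Y):
                    × closes — contains both Y and not Y.
              branch 2.2.1.2 (add not Z):
                (not Z implies Y): β-rule — branch into not not Z  //  Y.
                  branch 2.2.1.2.1 (add not not Z):
                    × closes — contains both Z and not Z.
                  branch 2.2.1.2.2 (add Y):
                    not (V iff not X): β-rule — branch into V, not not X  //  not V, not X.
                      branch 2.2.1.2.2.1 (add V, not not X):
                        ○ open, literals {V=T, X=T, Y=T, Z=F}.
                      branch 2.2.1.2.2.2 (add not V, not X):
                        × closes — contains both V and not V.
          branch 2.2.2 (add not not V):
            not (Y and Z): β-rule — branch into not Y  //  not Z.
              branch 2.2.2.1 (add not Y):
                (not Z implies Y): β-rule — branch into not not Z  //  Y.
                  branch 2.2.2.1.1 (add not not Z):
                    ○ open, literals {V=T, Y=F, Z=T}.
                  branch 2.2.2.1.2 (add Y):
                    × closes — contains both Y and not Y.
              branch 2.2.2.2 (add not Z):
                (not Z implies Y): β-rule — branch into not not Z  //  Y.
                  branch 2.2.2.2.1 (add not not Z):
                    × closes — contains both Z and not Z.
                  branch 2.2.2.2.2 (add Y):
                    ○ open, literals {V=T, Y=T, Z=F}.
12 branches closed, 10 open.
An open branch gives a countermodel: V=F, X=F, Y=T, Z=T (unmentioned atoms arbitrary); the premises hold there but the conclusion fails.

No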